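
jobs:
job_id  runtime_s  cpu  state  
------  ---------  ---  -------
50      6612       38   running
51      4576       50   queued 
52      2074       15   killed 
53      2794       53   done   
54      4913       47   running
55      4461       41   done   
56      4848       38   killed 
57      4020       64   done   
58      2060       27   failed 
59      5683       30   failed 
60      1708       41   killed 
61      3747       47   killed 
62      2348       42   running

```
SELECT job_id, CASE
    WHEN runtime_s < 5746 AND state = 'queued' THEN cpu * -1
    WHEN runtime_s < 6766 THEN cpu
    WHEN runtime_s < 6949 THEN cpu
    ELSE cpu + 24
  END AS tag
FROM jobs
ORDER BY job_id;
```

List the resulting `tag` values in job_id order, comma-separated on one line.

38, -50, 15, 53, 47, 41, 38, 64, 27, 30, 41, 47, 42

job_id=50: runtime_s < 6766 → 38
job_id=51: runtime_s < 5746 AND state = 'queued' → -50
job_id=52: runtime_s < 6766 → 15
job_id=53: runtime_s < 6766 → 53
job_id=54: runtime_s < 6766 → 47
job_id=55: runtime_s < 6766 → 41
job_id=56: runtime_s < 6766 → 38
job_id=57: runtime_s < 6766 → 64
job_id=58: runtime_s < 6766 → 27
job_id=59: runtime_s < 6766 → 30
job_id=60: runtime_s < 6766 → 41
job_id=61: runtime_s < 6766 → 47
job_id=62: runtime_s < 6766 → 42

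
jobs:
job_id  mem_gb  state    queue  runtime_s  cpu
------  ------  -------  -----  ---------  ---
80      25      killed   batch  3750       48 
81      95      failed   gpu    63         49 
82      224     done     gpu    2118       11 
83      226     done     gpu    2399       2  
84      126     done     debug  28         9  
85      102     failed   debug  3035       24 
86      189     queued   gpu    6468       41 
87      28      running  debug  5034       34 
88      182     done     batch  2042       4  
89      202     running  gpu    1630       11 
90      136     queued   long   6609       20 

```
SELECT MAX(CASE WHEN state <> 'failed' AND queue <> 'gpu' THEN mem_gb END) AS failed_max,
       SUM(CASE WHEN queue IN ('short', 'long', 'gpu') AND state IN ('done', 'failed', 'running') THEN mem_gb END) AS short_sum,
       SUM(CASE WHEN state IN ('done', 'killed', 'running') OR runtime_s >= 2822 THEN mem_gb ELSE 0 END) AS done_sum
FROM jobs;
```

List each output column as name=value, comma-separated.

failed_max=182, short_sum=747, done_sum=1440

[failed_max: state <> 'failed' AND queue <> 'gpu']
job_id=80: ✓ → 25
job_id=81: ✗
job_id=82: ✗
job_id=83: ✗
job_id=84: ✓ → 126
job_id=85: ✗
job_id=86: ✗
job_id=87: ✓ → 28
job_id=88: ✓ → 182
job_id=89: ✗
job_id=90: ✓ → 136
failed_max = MAX(25, 126, 28, 182, 136) = 182
—
[short_sum: queue IN ('short', 'long', 'gpu') AND state IN ('done', 'failed', 'running')]
job_id=80: ✗
job_id=81: ✓ → 95
job_id=82: ✓ → 224
job_id=83: ✓ → 226
job_id=84: ✗
job_id=85: ✗
job_id=86: ✗
job_id=87: ✗
job_id=88: ✗
job_id=89: ✓ → 202
job_id=90: ✗
short_sum = 95 + 224 + 226 + 202 = 747
—
[done_sum: state IN ('done', 'killed', 'running') OR runtime_s >= 2822]
job_id=80: ✓ → 25
job_id=81: ✗
job_id=82: ✓ → 224
job_id=83: ✓ → 226
job_id=84: ✓ → 126
job_id=85: ✓ → 102
job_id=86: ✓ → 189
job_id=87: ✓ → 28
job_id=88: ✓ → 182
job_id=89: ✓ → 202
job_id=90: ✓ → 136
done_sum = 25 + 224 + 226 + 126 + 102 + 189 + 28 + 182 + 202 + 136 = 1440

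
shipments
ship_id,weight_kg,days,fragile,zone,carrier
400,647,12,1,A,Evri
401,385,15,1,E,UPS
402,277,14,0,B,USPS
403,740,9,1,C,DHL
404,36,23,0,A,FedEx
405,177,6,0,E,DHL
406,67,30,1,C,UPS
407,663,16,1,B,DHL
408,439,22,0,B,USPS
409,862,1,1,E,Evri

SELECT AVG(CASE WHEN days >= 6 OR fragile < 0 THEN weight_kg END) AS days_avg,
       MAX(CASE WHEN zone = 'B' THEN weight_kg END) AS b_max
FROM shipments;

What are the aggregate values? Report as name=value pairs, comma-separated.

days_avg=381.2222222222, b_max=663

[days_avg: days >= 6 OR fragile < 0]
ship_id=400: ✓ → 647
ship_id=401: ✓ → 385
ship_id=402: ✓ → 277
ship_id=403: ✓ → 740
ship_id=404: ✓ → 36
ship_id=405: ✓ → 177
ship_id=406: ✓ → 67
ship_id=407: ✓ → 663
ship_id=408: ✓ → 439
ship_id=409: ✗
days_avg = (647 + 385 + 277 + 740 + 36 + 177 + 67 + 663 + 439) / 9 = 381.2222222222
—
[b_max: zone = 'B']
ship_id=400: ✗
ship_id=401: ✗
ship_id=402: ✓ → 277
ship_id=403: ✗
ship_id=404: ✗
ship_id=405: ✗
ship_id=406: ✗
ship_id=407: ✓ → 663
ship_id=408: ✓ → 439
ship_id=409: ✗
b_max = MAX(277, 663, 439) = 663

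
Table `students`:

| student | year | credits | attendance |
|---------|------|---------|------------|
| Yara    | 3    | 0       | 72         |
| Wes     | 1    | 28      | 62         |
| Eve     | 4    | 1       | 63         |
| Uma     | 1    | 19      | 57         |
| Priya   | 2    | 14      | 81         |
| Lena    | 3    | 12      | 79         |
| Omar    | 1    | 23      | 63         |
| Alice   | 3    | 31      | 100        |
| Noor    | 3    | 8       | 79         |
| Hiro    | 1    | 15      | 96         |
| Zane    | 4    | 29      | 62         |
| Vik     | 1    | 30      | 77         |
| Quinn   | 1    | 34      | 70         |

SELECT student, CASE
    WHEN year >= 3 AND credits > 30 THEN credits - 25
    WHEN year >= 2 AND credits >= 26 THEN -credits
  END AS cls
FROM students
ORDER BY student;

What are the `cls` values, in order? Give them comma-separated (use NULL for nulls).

6, NULL, NULL, NULL, NULL, NULL, NULL, NULL, NULL, NULL, NULL, NULL, -29

student=Alice: year >= 3 AND credits > 30 → 6
student=Eve: (no match → NULL) → NULL
student=Hiro: (no match → NULL) → NULL
student=Lena: (no match → NULL) → NULL
student=Noor: (no match → NULL) → NULL
student=Omar: (no match → NULL) → NULL
student=Priya: (no match → NULL) → NULL
student=Quinn: (no match → NULL) → NULL
student=Uma: (no match → NULL) → NULL
student=Vik: (no match → NULL) → NULL
student=Wes: (no match → NULL) → NULL
student=Yara: (no match → NULL) → NULL
student=Zane: year >= 2 AND credits >= 26 → -29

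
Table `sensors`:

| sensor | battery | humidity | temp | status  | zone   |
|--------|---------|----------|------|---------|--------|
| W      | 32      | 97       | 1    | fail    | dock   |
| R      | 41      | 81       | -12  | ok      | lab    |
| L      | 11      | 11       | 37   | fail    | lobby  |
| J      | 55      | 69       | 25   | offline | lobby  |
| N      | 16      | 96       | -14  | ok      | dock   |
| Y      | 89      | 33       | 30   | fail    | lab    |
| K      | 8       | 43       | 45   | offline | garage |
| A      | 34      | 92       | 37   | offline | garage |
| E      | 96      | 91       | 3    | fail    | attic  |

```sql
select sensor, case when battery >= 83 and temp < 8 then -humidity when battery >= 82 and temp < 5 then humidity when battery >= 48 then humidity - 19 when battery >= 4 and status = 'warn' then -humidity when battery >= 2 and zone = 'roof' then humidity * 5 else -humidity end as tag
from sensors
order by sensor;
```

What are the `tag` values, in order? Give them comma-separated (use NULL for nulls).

sensor=A: ELSE → -92
sensor=E: battery >= 83 and temp < 8 → -91
sensor=J: battery >= 48 → 50
sensor=K: ELSE → -43
sensor=L: ELSE → -11
sensor=N: ELSE → -96
sensor=R: ELSE → -81
sensor=W: ELSE → -97
sensor=Y: battery >= 48 → 14

-92, -91, 50, -43, -11, -96, -81, -97, 14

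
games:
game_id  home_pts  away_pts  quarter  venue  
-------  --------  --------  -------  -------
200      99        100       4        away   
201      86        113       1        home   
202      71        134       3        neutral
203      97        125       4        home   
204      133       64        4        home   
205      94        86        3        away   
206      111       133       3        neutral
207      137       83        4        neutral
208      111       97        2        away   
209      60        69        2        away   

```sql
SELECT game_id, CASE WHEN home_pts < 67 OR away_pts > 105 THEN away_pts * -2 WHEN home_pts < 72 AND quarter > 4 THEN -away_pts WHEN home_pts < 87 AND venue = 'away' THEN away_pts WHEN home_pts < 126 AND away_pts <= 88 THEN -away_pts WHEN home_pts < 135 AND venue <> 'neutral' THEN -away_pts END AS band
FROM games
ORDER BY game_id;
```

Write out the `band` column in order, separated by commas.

game_id=200: home_pts < 135 AND venue <> 'neutral' → -100
game_id=201: home_pts < 67 OR away_pts > 105 → -226
game_id=202: home_pts < 67 OR away_pts > 105 → -268
game_id=203: home_pts < 67 OR away_pts > 105 → -250
game_id=204: home_pts < 135 AND venue <> 'neutral' → -64
game_id=205: home_pts < 126 AND away_pts <= 88 → -86
game_id=206: home_pts < 67 OR away_pts > 105 → -266
game_id=207: (no match → NULL) → NULL
game_id=208: home_pts < 135 AND venue <> 'neutral' → -97
game_id=209: home_pts < 67 OR away_pts > 105 → -138

-100, -226, -268, -250, -64, -86, -266, NULL, -97, -138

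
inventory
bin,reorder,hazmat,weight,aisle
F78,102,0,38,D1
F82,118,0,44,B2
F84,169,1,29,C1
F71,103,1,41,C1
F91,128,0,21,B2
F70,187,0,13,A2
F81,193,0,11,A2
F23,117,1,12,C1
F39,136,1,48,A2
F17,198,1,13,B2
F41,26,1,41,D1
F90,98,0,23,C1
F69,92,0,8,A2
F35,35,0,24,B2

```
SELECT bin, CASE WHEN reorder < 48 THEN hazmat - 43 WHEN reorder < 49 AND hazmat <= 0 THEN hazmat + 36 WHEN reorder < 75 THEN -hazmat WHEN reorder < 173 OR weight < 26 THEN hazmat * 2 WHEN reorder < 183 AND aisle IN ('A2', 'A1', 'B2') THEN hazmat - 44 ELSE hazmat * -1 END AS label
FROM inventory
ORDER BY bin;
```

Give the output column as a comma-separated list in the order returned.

2, 2, -43, 2, -42, 0, 0, 2, 0, 0, 0, 2, 0, 0

bin=F17: reorder < 173 OR weight < 26 → 2
bin=F23: reorder < 173 OR weight < 26 → 2
bin=F35: reorder < 48 → -43
bin=F39: reorder < 173 OR weight < 26 → 2
bin=F41: reorder < 48 → -42
bin=F69: reorder < 173 OR weight < 26 → 0
bin=F70: reorder < 173 OR weight < 26 → 0
bin=F71: reorder < 173 OR weight < 26 → 2
bin=F78: reorder < 173 OR weight < 26 → 0
bin=F81: reorder < 173 OR weight < 26 → 0
bin=F82: reorder < 173 OR weight < 26 → 0
bin=F84: reorder < 173 OR weight < 26 → 2
bin=F90: reorder < 173 OR weight < 26 → 0
bin=F91: reorder < 173 OR weight < 26 → 0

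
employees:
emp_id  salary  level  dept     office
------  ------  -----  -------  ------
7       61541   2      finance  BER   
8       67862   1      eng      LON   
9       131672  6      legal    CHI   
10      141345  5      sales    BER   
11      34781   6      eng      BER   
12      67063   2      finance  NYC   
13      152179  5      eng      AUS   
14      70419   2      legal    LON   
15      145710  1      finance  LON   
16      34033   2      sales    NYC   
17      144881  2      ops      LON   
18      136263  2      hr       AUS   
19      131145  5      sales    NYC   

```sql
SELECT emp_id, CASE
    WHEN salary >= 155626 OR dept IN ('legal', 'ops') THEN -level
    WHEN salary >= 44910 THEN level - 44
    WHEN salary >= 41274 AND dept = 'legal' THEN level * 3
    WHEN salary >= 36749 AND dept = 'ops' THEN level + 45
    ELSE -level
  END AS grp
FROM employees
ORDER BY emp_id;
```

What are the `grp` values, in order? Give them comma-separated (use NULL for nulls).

-42, -43, -6, -39, -6, -42, -39, -2, -43, -2, -2, -42, -39

emp_id=7: salary >= 44910 → -42
emp_id=8: salary >= 44910 → -43
emp_id=9: salary >= 155626 OR dept IN ('legal', 'ops') → -6
emp_id=10: salary >= 44910 → -39
emp_id=11: ELSE → -6
emp_id=12: salary >= 44910 → -42
emp_id=13: salary >= 44910 → -39
emp_id=14: salary >= 155626 OR dept IN ('legal', 'ops') → -2
emp_id=15: salary >= 44910 → -43
emp_id=16: ELSE → -2
emp_id=17: salary >= 155626 OR dept IN ('legal', 'ops') → -2
emp_id=18: salary >= 44910 → -42
emp_id=19: salary >= 44910 → -39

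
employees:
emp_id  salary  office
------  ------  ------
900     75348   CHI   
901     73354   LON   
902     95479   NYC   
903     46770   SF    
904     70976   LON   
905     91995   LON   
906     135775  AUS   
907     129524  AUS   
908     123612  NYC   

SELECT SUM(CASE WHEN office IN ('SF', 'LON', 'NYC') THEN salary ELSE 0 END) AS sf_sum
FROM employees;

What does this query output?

502186

emp_id=900: ✗
emp_id=901: ✓ → 73354
emp_id=902: ✓ → 95479
emp_id=903: ✓ → 46770
emp_id=904: ✓ → 70976
emp_id=905: ✓ → 91995
emp_id=906: ✗
emp_id=907: ✗
emp_id=908: ✓ → 123612
sf_sum = 73354 + 95479 + 46770 + 70976 + 91995 + 123612 = 502186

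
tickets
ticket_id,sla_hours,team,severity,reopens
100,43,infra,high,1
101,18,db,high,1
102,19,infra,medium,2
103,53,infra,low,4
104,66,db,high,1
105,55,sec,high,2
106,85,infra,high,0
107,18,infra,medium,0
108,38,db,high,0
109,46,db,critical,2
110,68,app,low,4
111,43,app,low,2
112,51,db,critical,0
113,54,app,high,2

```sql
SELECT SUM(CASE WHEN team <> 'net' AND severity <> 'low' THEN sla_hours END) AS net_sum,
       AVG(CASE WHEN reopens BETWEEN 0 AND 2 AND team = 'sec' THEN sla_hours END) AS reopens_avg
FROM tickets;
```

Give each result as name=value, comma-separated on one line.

net_sum=493, reopens_avg=55

[net_sum: team <> 'net' AND severity <> 'low']
ticket_id=100: ✓ → 43
ticket_id=101: ✓ → 18
ticket_id=102: ✓ → 19
ticket_id=103: ✗
ticket_id=104: ✓ → 66
ticket_id=105: ✓ → 55
ticket_id=106: ✓ → 85
ticket_id=107: ✓ → 18
ticket_id=108: ✓ → 38
ticket_id=109: ✓ → 46
ticket_id=110: ✗
ticket_id=111: ✗
ticket_id=112: ✓ → 51
ticket_id=113: ✓ → 54
net_sum = 43 + 18 + 19 + 66 + 55 + 85 + 18 + 38 + 46 + 51 + 54 = 493
—
[reopens_avg: reopens BETWEEN 0 AND 2 AND team = 'sec']
ticket_id=100: ✗
ticket_id=101: ✗
ticket_id=102: ✗
ticket_id=103: ✗
ticket_id=104: ✗
ticket_id=105: ✓ → 55
ticket_id=106: ✗
ticket_id=107: ✗
ticket_id=108: ✗
ticket_id=109: ✗
ticket_id=110: ✗
ticket_id=111: ✗
ticket_id=112: ✗
ticket_id=113: ✗
reopens_avg = 55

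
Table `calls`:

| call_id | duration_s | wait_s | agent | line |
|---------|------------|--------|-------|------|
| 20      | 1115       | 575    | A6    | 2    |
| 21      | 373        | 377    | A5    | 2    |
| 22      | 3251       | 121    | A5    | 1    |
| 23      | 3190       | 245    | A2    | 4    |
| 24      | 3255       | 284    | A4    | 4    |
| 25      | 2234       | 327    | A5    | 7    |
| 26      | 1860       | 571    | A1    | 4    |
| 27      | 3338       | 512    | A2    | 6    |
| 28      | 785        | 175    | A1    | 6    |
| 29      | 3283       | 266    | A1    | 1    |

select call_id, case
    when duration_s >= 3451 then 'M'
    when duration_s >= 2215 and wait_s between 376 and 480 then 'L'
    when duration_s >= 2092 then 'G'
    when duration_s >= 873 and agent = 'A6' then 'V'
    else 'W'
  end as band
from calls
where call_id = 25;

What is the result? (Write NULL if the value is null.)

G

call_id = 25: duration_s=2234, wait_s=327, agent=A5, line=7.
duration_s >= 3451 → false
duration_s >= 2215 and wait_s between 376 and 480 → false
duration_s >= 2092 → true → G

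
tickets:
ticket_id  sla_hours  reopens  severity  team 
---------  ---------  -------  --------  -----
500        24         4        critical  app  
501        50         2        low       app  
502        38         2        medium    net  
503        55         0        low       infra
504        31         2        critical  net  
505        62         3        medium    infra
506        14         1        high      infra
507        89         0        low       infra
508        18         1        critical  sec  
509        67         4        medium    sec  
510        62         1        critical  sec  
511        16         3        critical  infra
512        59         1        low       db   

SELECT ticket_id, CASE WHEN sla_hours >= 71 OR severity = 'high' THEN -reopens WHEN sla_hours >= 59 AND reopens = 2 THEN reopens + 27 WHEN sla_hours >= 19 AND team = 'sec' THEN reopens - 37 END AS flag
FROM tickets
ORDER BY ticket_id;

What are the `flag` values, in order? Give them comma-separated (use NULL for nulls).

NULL, NULL, NULL, NULL, NULL, NULL, -1, 0, NULL, -33, -36, NULL, NULL

ticket_id=500: (no match → NULL) → NULL
ticket_id=501: (no match → NULL) → NULL
ticket_id=502: (no match → NULL) → NULL
ticket_id=503: (no match → NULL) → NULL
ticket_id=504: (no match → NULL) → NULL
ticket_id=505: (no match → NULL) → NULL
ticket_id=506: sla_hours >= 71 OR severity = 'high' → -1
ticket_id=507: sla_hours >= 71 OR severity = 'high' → 0
ticket_id=508: (no match → NULL) → NULL
ticket_id=509: sla_hours >= 19 AND team = 'sec' → -33
ticket_id=510: sla_hours >= 19 AND team = 'sec' → -36
ticket_id=511: (no match → NULL) → NULL
ticket_id=512: (no match → NULL) → NULL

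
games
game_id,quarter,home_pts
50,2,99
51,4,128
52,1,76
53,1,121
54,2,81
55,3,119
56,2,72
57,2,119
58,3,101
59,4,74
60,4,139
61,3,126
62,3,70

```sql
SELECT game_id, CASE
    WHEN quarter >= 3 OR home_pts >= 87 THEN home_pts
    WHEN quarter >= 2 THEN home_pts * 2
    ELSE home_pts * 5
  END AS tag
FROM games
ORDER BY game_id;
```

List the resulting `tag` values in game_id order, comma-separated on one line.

99, 128, 380, 121, 162, 119, 144, 119, 101, 74, 139, 126, 70

game_id=50: quarter >= 3 OR home_pts >= 87 → 99
game_id=51: quarter >= 3 OR home_pts >= 87 → 128
game_id=52: ELSE → 380
game_id=53: quarter >= 3 OR home_pts >= 87 → 121
game_id=54: quarter >= 2 → 162
game_id=55: quarter >= 3 OR home_pts >= 87 → 119
game_id=56: quarter >= 2 → 144
game_id=57: quarter >= 3 OR home_pts >= 87 → 119
game_id=58: quarter >= 3 OR home_pts >= 87 → 101
game_id=59: quarter >= 3 OR home_pts >= 87 → 74
game_id=60: quarter >= 3 OR home_pts >= 87 → 139
game_id=61: quarter >= 3 OR home_pts >= 87 → 126
game_id=62: quarter >= 3 OR home_pts >= 87 → 70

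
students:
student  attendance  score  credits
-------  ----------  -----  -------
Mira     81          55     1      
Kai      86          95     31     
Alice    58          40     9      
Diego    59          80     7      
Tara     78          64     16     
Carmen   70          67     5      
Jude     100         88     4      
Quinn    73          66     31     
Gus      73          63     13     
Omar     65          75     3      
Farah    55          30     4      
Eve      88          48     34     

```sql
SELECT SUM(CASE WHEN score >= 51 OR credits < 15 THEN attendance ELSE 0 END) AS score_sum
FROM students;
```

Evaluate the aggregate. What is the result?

student=Mira: ✓ → 81
student=Kai: ✓ → 86
student=Alice: ✓ → 58
student=Diego: ✓ → 59
student=Tara: ✓ → 78
student=Carmen: ✓ → 70
student=Jude: ✓ → 100
student=Quinn: ✓ → 73
student=Gus: ✓ → 73
student=Omar: ✓ → 65
student=Farah: ✓ → 55
student=Eve: ✗
score_sum = 81 + 86 + 58 + 59 + 78 + 70 + 100 + 73 + 73 + 65 + 55 = 798

798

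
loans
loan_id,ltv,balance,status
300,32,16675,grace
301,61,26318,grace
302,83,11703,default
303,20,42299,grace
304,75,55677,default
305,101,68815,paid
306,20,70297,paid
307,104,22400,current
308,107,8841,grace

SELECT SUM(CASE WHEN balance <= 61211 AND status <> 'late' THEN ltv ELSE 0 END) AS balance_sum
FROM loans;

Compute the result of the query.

482

loan_id=300: ✓ → 32
loan_id=301: ✓ → 61
loan_id=302: ✓ → 83
loan_id=303: ✓ → 20
loan_id=304: ✓ → 75
loan_id=305: ✗
loan_id=306: ✗
loan_id=307: ✓ → 104
loan_id=308: ✓ → 107
balance_sum = 32 + 61 + 83 + 20 + 75 + 104 + 107 = 482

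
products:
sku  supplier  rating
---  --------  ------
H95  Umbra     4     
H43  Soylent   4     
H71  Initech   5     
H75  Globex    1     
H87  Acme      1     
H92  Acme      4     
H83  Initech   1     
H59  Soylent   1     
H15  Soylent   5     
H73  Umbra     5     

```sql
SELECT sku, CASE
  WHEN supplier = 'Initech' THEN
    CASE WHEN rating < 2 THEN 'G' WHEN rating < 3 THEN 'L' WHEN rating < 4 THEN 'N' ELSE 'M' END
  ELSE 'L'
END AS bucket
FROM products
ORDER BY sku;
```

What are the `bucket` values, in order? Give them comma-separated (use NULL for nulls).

sku=H15: supplier='Soylent' → outer ELSE → L
sku=H43: supplier='Soylent' → outer ELSE → L
sku=H59: supplier='Soylent' → outer ELSE → L
sku=H71: supplier='Initech' → inner[ELSE] → M
sku=H73: supplier='Umbra' → outer ELSE → L
sku=H75: supplier='Globex' → outer ELSE → L
sku=H83: supplier='Initech' → inner[rating < 2] → G
sku=H87: supplier='Acme' → outer ELSE → L
sku=H92: supplier='Acme' → outer ELSE → L
sku=H95: supplier='Umbra' → outer ELSE → L

L, L, L, M, L, L, G, L, L, L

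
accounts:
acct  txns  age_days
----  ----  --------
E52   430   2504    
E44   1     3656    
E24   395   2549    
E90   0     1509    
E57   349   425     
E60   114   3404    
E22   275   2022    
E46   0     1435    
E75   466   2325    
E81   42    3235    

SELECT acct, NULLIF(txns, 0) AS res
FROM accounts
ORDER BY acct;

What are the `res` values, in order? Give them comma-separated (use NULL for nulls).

275, 395, 1, NULL, 430, 349, 114, 466, 42, NULL

acct=E22: txns=275 vs 0: differ → 275
acct=E24: txns=395 vs 0: differ → 395
acct=E44: txns=1 vs 0: differ → 1
acct=E46: txns=0 vs 0: equal → NULL
acct=E52: txns=430 vs 0: differ → 430
acct=E57: txns=349 vs 0: differ → 349
acct=E60: txns=114 vs 0: differ → 114
acct=E75: txns=466 vs 0: differ → 466
acct=E81: txns=42 vs 0: differ → 42
acct=E90: txns=0 vs 0: equal → NULL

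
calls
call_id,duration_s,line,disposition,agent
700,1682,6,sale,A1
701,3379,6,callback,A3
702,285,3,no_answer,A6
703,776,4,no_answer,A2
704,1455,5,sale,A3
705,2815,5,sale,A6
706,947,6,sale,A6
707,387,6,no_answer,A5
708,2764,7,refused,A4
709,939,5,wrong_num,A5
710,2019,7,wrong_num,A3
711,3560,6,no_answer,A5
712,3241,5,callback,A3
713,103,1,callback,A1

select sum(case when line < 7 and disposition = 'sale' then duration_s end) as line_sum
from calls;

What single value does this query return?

6899

call_id=700: ✓ → 1682
call_id=701: ✗
call_id=702: ✗
call_id=703: ✗
call_id=704: ✓ → 1455
call_id=705: ✓ → 2815
call_id=706: ✓ → 947
call_id=707: ✗
call_id=708: ✗
call_id=709: ✗
call_id=710: ✗
call_id=711: ✗
call_id=712: ✗
call_id=713: ✗
line_sum = 1682 + 1455 + 2815 + 947 = 6899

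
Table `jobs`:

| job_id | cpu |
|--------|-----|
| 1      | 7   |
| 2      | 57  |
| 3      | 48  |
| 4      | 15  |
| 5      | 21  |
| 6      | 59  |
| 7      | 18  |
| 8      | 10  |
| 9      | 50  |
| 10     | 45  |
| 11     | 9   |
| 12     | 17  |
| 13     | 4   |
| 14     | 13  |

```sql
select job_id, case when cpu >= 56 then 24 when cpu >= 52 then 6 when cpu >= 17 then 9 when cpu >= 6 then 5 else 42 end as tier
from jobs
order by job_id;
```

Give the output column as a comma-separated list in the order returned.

job_id=1: cpu >= 6 → 5
job_id=2: cpu >= 56 → 24
job_id=3: cpu >= 17 → 9
job_id=4: cpu >= 6 → 5
job_id=5: cpu >= 17 → 9
job_id=6: cpu >= 56 → 24
job_id=7: cpu >= 17 → 9
job_id=8: cpu >= 6 → 5
job_id=9: cpu >= 17 → 9
job_id=10: cpu >= 17 → 9
job_id=11: cpu >= 6 → 5
job_id=12: cpu >= 17 → 9
job_id=13: ELSE → 42
job_id=14: cpu >= 6 → 5

5, 24, 9, 5, 9, 24, 9, 5, 9, 9, 5, 9, 42, 5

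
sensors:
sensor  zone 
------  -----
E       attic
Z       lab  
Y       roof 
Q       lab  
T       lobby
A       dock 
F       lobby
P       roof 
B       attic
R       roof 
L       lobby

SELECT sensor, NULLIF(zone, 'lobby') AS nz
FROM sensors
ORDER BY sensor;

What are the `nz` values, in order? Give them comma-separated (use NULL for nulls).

dock, attic, attic, NULL, NULL, roof, lab, roof, NULL, roof, lab

sensor=A: zone=dock vs lobby: differ → dock
sensor=B: zone=attic vs lobby: differ → attic
sensor=E: zone=attic vs lobby: differ → attic
sensor=F: zone=lobby vs lobby: equal → NULL
sensor=L: zone=lobby vs lobby: equal → NULL
sensor=P: zone=roof vs lobby: differ → roof
sensor=Q: zone=lab vs lobby: differ → lab
sensor=R: zone=roof vs lobby: differ → roof
sensor=T: zone=lobby vs lobby: equal → NULL
sensor=Y: zone=roof vs lobby: differ → roof
sensor=Z: zone=lab vs lobby: differ → lab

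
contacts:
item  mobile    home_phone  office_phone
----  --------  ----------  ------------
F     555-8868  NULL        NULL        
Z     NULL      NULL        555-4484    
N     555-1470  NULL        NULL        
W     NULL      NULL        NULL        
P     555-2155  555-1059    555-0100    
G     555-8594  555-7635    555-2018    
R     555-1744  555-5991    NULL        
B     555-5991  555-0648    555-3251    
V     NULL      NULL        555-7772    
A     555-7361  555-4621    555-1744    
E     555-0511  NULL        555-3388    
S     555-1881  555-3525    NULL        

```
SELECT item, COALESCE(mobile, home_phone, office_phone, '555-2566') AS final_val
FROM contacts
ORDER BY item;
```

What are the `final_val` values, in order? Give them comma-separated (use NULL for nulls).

item=A: mobile=555-7361 → 555-7361
item=B: mobile=555-5991 → 555-5991
item=E: mobile=555-0511 → 555-0511
item=F: mobile=555-8868 → 555-8868
item=G: mobile=555-8594 → 555-8594
item=N: mobile=555-1470 → 555-1470
item=P: mobile=555-2155 → 555-2155
item=R: mobile=555-1744 → 555-1744
item=S: mobile=555-1881 → 555-1881
item=V: mobile=NULL, home_phone=NULL, office_phone=555-7772 → 555-7772
item=W: mobile=NULL, home_phone=NULL, office_phone=NULL, → literal 555-2566 → 555-2566
item=Z: mobile=NULL, home_phone=NULL, office_phone=555-4484 → 555-4484

555-7361, 555-5991, 555-0511, 555-8868, 555-8594, 555-1470, 555-2155, 555-1744, 555-1881, 555-7772, 555-2566, 555-4484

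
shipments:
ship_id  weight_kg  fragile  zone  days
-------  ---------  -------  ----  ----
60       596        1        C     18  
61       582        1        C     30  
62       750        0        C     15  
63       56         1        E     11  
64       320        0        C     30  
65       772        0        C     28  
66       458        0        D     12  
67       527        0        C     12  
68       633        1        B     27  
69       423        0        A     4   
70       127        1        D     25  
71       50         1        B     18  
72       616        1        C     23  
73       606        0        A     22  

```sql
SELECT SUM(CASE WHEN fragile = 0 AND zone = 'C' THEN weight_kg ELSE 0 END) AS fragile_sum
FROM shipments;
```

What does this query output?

ship_id=60: ✗
ship_id=61: ✗
ship_id=62: ✓ → 750
ship_id=63: ✗
ship_id=64: ✓ → 320
ship_id=65: ✓ → 772
ship_id=66: ✗
ship_id=67: ✓ → 527
ship_id=68: ✗
ship_id=69: ✗
ship_id=70: ✗
ship_id=71: ✗
ship_id=72: ✗
ship_id=73: ✗
fragile_sum = 750 + 320 + 772 + 527 = 2369

2369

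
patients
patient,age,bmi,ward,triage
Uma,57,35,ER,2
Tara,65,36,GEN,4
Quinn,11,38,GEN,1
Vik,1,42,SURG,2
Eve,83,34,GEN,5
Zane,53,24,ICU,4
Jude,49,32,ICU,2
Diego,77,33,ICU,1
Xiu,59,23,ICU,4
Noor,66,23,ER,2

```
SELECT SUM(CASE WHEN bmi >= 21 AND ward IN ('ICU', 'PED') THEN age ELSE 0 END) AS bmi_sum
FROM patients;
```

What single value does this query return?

238

patient=Uma: ✗
patient=Tara: ✗
patient=Quinn: ✗
patient=Vik: ✗
patient=Eve: ✗
patient=Zane: ✓ → 53
patient=Jude: ✓ → 49
patient=Diego: ✓ → 77
patient=Xiu: ✓ → 59
patient=Noor: ✗
bmi_sum = 53 + 49 + 77 + 59 = 238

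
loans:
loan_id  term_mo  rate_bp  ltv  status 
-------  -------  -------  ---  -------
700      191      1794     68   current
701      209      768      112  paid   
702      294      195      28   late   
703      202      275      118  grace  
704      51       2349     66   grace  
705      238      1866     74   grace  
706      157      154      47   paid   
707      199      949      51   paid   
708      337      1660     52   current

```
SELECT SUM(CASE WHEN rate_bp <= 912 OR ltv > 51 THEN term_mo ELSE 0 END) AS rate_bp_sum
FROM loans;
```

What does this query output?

1679

loan_id=700: ✓ → 191
loan_id=701: ✓ → 209
loan_id=702: ✓ → 294
loan_id=703: ✓ → 202
loan_id=704: ✓ → 51
loan_id=705: ✓ → 238
loan_id=706: ✓ → 157
loan_id=707: ✗
loan_id=708: ✓ → 337
rate_bp_sum = 191 + 209 + 294 + 202 + 51 + 238 + 157 + 337 = 1679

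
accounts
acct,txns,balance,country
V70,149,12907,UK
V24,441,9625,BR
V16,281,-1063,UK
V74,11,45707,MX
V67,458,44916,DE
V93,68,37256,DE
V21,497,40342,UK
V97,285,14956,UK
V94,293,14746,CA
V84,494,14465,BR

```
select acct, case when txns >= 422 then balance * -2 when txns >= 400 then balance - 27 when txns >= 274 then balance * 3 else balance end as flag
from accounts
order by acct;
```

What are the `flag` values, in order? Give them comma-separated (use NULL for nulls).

acct=V16: txns >= 274 → -3189
acct=V21: txns >= 422 → -80684
acct=V24: txns >= 422 → -19250
acct=V67: txns >= 422 → -89832
acct=V70: ELSE → 12907
acct=V74: ELSE → 45707
acct=V84: txns >= 422 → -28930
acct=V93: ELSE → 37256
acct=V94: txns >= 274 → 44238
acct=V97: txns >= 274 → 44868

-3189, -80684, -19250, -89832, 12907, 45707, -28930, 37256, 44238, 44868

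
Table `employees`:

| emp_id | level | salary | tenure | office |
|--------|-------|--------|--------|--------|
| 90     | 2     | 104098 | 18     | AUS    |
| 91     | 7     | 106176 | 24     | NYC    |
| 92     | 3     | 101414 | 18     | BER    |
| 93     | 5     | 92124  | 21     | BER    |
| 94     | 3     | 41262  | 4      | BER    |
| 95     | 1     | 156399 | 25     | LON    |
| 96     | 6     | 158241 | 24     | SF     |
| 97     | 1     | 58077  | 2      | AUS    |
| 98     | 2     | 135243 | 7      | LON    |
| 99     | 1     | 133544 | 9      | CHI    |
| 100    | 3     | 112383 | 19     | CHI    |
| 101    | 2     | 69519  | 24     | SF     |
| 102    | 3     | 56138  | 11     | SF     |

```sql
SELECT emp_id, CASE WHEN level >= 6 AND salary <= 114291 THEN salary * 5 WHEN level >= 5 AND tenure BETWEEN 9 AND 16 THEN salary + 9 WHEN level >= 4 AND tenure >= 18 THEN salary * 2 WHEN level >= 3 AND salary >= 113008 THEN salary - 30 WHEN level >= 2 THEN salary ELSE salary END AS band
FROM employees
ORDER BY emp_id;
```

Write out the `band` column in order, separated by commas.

104098, 530880, 101414, 184248, 41262, 156399, 316482, 58077, 135243, 133544, 112383, 69519, 56138

emp_id=90: level >= 2 → 104098
emp_id=91: level >= 6 AND salary <= 114291 → 530880
emp_id=92: level >= 2 → 101414
emp_id=93: level >= 4 AND tenure >= 18 → 184248
emp_id=94: level >= 2 → 41262
emp_id=95: ELSE → 156399
emp_id=96: level >= 4 AND tenure >= 18 → 316482
emp_id=97: ELSE → 58077
emp_id=98: level >= 2 → 135243
emp_id=99: ELSE → 133544
emp_id=100: level >= 2 → 112383
emp_id=101: level >= 2 → 69519
emp_id=102: level >= 2 → 56138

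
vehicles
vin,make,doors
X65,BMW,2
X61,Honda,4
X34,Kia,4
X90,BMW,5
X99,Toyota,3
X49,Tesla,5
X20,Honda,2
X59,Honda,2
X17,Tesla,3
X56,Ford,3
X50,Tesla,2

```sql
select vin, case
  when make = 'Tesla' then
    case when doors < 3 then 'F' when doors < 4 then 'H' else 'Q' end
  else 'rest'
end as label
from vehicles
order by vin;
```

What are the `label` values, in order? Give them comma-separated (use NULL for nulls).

H, rest, rest, Q, F, rest, rest, rest, rest, rest, rest

vin=X17: make='Tesla' → inner[doors < 4] → H
vin=X20: make='Honda' → outer ELSE → rest
vin=X34: make='Kia' → outer ELSE → rest
vin=X49: make='Tesla' → inner[ELSE] → Q
vin=X50: make='Tesla' → inner[doors < 3] → F
vin=X56: make='Ford' → outer ELSE → rest
vin=X59: make='Honda' → outer ELSE → rest
vin=X61: make='Honda' → outer ELSE → rest
vin=X65: make='BMW' → outer ELSE → rest
vin=X90: make='BMW' → outer ELSE → rest
vin=X99: make='Toyota' → outer ELSE → rest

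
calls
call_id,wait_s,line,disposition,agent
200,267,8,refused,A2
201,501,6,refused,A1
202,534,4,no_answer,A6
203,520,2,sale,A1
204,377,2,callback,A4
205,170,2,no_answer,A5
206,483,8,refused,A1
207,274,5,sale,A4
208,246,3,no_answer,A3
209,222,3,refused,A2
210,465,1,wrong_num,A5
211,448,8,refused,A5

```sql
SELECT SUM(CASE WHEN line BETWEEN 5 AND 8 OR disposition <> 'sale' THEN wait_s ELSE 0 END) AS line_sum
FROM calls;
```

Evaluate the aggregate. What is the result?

call_id=200: ✓ → 267
call_id=201: ✓ → 501
call_id=202: ✓ → 534
call_id=203: ✗
call_id=204: ✓ → 377
call_id=205: ✓ → 170
call_id=206: ✓ → 483
call_id=207: ✓ → 274
call_id=208: ✓ → 246
call_id=209: ✓ → 222
call_id=210: ✓ → 465
call_id=211: ✓ → 448
line_sum = 267 + 501 + 534 + 377 + 170 + 483 + 274 + 246 + 222 + 465 + 448 = 3987

3987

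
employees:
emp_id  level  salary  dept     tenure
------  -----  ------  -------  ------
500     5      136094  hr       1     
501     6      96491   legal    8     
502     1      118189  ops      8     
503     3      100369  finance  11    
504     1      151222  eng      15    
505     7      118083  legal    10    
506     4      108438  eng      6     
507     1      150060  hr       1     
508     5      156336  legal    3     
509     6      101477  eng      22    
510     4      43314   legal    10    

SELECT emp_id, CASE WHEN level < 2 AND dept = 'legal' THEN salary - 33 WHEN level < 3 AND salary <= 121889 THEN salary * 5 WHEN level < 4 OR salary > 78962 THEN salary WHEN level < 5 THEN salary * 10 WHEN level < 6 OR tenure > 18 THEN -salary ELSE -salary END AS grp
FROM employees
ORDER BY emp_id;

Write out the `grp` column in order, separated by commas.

136094, 96491, 590945, 100369, 151222, 118083, 108438, 150060, 156336, 101477, 433140

emp_id=500: level < 4 OR salary > 78962 → 136094
emp_id=501: level < 4 OR salary > 78962 → 96491
emp_id=502: level < 3 AND salary <= 121889 → 590945
emp_id=503: level < 4 OR salary > 78962 → 100369
emp_id=504: level < 4 OR salary > 78962 → 151222
emp_id=505: level < 4 OR salary > 78962 → 118083
emp_id=506: level < 4 OR salary > 78962 → 108438
emp_id=507: level < 4 OR salary > 78962 → 150060
emp_id=508: level < 4 OR salary > 78962 → 156336
emp_id=509: level < 4 OR salary > 78962 → 101477
emp_id=510: level < 5 → 433140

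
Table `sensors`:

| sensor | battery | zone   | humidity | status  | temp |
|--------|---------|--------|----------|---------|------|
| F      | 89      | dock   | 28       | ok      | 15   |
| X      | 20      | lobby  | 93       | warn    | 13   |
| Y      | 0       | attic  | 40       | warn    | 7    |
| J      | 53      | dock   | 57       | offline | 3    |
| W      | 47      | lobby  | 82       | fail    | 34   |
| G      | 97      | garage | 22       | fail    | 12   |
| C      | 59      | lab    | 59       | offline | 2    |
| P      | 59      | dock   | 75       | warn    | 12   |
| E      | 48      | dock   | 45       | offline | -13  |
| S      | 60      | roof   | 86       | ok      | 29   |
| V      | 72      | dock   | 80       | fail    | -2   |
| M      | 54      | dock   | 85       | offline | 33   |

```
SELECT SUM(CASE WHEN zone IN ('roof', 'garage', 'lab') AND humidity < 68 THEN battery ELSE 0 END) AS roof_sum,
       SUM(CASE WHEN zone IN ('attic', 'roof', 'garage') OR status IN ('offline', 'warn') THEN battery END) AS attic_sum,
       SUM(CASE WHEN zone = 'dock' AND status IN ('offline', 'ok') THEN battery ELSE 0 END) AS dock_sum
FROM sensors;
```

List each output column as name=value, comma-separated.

roof_sum=156, attic_sum=450, dock_sum=244

[roof_sum: zone IN ('roof', 'garage', 'lab') AND humidity < 68]
sensor=F: ✗
sensor=X: ✗
sensor=Y: ✗
sensor=J: ✗
sensor=W: ✗
sensor=G: ✓ → 97
sensor=C: ✓ → 59
sensor=P: ✗
sensor=E: ✗
sensor=S: ✗
sensor=V: ✗
sensor=M: ✗
roof_sum = 97 + 59 = 156
—
[attic_sum: zone IN ('attic', 'roof', 'garage') OR status IN ('offline', 'warn')]
sensor=F: ✗
sensor=X: ✓ → 20
sensor=Y: ✓ → 0
sensor=J: ✓ → 53
sensor=W: ✗
sensor=G: ✓ → 97
sensor=C: ✓ → 59
sensor=P: ✓ → 59
sensor=E: ✓ → 48
sensor=S: ✓ → 60
sensor=V: ✗
sensor=M: ✓ → 54
attic_sum = 20 + 53 + 97 + 59 + 59 + 48 + 60 + 54 = 450
—
[dock_sum: zone = 'dock' AND status IN ('offline', 'ok')]
sensor=F: ✓ → 89
sensor=X: ✗
sensor=Y: ✗
sensor=J: ✓ → 53
sensor=W: ✗
sensor=G: ✗
sensor=C: ✗
sensor=P: ✗
sensor=E: ✓ → 48
sensor=S: ✗
sensor=V: ✗
sensor=M: ✓ → 54
dock_sum = 89 + 53 + 48 + 54 = 244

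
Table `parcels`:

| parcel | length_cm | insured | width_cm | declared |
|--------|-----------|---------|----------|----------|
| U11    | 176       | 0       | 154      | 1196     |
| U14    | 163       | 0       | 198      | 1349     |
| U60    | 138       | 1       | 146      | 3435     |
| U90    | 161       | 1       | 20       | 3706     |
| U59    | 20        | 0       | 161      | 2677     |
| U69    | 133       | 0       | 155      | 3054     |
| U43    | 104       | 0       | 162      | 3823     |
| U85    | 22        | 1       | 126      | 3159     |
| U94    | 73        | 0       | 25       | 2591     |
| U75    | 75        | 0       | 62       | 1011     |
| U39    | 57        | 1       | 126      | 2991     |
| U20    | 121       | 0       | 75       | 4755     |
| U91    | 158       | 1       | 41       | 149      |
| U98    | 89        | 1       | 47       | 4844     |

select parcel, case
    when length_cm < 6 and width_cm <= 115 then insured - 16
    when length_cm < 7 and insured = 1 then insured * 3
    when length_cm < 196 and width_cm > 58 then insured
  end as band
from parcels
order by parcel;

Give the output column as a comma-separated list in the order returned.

0, 0, 0, 1, 0, 0, 1, 0, 0, 1, NULL, NULL, NULL, NULL

parcel=U11: length_cm < 196 and width_cm > 58 → 0
parcel=U14: length_cm < 196 and width_cm > 58 → 0
parcel=U20: length_cm < 196 and width_cm > 58 → 0
parcel=U39: length_cm < 196 and width_cm > 58 → 1
parcel=U43: length_cm < 196 and width_cm > 58 → 0
parcel=U59: length_cm < 196 and width_cm > 58 → 0
parcel=U60: length_cm < 196 and width_cm > 58 → 1
parcel=U69: length_cm < 196 and width_cm > 58 → 0
parcel=U75: length_cm < 196 and width_cm > 58 → 0
parcel=U85: length_cm < 196 and width_cm > 58 → 1
parcel=U90: (no match → NULL) → NULL
parcel=U91: (no match → NULL) → NULL
parcel=U94: (no match → NULL) → NULL
parcel=U98: (no match → NULL) → NULL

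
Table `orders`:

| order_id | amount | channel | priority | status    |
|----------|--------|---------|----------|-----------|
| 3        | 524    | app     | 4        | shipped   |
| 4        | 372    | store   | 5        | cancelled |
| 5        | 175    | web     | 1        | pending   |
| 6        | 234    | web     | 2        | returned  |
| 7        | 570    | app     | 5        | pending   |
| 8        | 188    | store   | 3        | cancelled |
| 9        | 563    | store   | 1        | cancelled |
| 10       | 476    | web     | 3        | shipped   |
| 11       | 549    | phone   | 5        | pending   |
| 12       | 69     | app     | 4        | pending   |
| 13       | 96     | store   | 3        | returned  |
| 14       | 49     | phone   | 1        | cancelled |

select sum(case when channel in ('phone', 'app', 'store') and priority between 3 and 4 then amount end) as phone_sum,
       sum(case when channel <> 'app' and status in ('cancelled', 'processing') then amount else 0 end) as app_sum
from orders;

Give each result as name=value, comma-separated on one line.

[phone_sum: channel in ('phone', 'app', 'store') and priority between 3 and 4]
order_id=3: ✓ → 524
order_id=4: ✗
order_id=5: ✗
order_id=6: ✗
order_id=7: ✗
order_id=8: ✓ → 188
order_id=9: ✗
order_id=10: ✗
order_id=11: ✗
order_id=12: ✓ → 69
order_id=13: ✓ → 96
order_id=14: ✗
phone_sum = 524 + 188 + 69 + 96 = 877
—
[app_sum: channel <> 'app' and status in ('cancelled', 'processing')]
order_id=3: ✗
order_id=4: ✓ → 372
order_id=5: ✗
order_id=6: ✗
order_id=7: ✗
order_id=8: ✓ → 188
order_id=9: ✓ → 563
order_id=10: ✗
order_id=11: ✗
order_id=12: ✗
order_id=13: ✗
order_id=14: ✓ → 49
app_sum = 372 + 188 + 563 + 49 = 1172

phone_sum=877, app_sum=1172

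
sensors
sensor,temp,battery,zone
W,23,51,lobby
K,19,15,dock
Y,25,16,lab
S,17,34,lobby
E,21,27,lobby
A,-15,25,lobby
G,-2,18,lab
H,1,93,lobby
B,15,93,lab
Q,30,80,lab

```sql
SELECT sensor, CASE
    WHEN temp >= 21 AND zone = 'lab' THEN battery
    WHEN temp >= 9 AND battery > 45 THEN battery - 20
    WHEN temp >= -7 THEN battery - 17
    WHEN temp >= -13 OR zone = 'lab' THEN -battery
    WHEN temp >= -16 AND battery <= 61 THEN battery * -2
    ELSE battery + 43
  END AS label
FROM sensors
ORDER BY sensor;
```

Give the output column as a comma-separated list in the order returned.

-50, 73, 10, 1, 76, -2, 80, 17, 31, 16

sensor=A: temp >= -16 AND battery <= 61 → -50
sensor=B: temp >= 9 AND battery > 45 → 73
sensor=E: temp >= -7 → 10
sensor=G: temp >= -7 → 1
sensor=H: temp >= -7 → 76
sensor=K: temp >= -7 → -2
sensor=Q: temp >= 21 AND zone = 'lab' → 80
sensor=S: temp >= -7 → 17
sensor=W: temp >= 9 AND battery > 45 → 31
sensor=Y: temp >= 21 AND zone = 'lab' → 16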